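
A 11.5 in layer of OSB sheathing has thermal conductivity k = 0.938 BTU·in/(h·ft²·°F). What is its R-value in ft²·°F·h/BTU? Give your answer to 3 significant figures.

12.3 ft²·°F·h/BTU

R = L/k = 11.5/0.938 = 12.26 ft²·°F·h/BTU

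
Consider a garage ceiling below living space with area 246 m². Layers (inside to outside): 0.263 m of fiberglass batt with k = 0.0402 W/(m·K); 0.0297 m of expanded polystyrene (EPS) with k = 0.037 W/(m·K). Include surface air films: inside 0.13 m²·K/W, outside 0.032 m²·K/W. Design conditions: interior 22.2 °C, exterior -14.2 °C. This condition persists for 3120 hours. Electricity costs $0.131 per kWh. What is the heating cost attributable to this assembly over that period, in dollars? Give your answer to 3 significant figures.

0.263/0.0402 = 6.542
0.0297/0.037 = 0.8027
R_total = 0.13 + 6.542 + 0.8027 + 0.032 = 7.507 m²·K/W
Q = 246 × (22.2 − (-14.2)) / 7.507 = 1193 W
E = 1193 W × 3120 h / 1000 = 3722 kWh
Cost = 3722 × 0.131 = $487.5

488 dollars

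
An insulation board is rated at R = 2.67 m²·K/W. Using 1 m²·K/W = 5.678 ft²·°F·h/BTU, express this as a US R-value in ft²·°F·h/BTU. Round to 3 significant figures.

R_US = 2.67 × 5.678 = 15.16

15.2 ft²·°F·h/BTU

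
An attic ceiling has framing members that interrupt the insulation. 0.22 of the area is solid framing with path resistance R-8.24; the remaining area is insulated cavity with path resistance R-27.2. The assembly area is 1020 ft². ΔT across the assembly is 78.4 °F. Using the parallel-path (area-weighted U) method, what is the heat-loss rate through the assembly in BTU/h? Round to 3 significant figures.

U_eff = 0.78/27.2 + 0.22/8.24 = 0.02868 + 0.0267 = 0.05538
R_eff = 1/U_eff = 18.06 ft²·°F·h/BTU
Q = 1020 × 78.4 / 18.06 = 4428 BTU/h

4430 BTU/h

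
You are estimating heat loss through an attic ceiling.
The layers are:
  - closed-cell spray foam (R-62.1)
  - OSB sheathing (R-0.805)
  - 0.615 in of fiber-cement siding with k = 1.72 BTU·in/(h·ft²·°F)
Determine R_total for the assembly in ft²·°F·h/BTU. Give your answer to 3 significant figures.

0.615/1.72 = 0.3576
R_total = 62.1 + 0.805 + 0.3576 = 63.26 ft²·°F·h/BTU

63.3 ft²·°F·h/BTU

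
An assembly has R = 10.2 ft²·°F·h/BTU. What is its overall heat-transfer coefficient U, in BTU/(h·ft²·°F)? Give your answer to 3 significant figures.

0.0980 BTU/(h·ft²·°F)

U = 1/R = 1/10.2 = 0.09804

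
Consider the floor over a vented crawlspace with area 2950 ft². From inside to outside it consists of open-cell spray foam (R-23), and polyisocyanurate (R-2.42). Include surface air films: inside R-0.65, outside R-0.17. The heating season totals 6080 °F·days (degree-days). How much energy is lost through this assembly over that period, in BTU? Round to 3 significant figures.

16400000 BTU

R_total = 0.65 + 23 + 2.42 + 0.17 = 26.24 ft²·°F·h/BTU
E = A × HDD × 24 / R = 2950 × 6080 × 24 / 26.24 = 16400000 BTU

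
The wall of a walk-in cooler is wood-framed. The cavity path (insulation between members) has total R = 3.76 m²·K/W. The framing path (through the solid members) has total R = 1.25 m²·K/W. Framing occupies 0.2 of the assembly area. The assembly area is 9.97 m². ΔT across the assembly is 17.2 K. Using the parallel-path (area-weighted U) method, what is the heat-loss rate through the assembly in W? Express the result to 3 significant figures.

63.9 W

U_eff = 0.8/3.76 + 0.2/1.25 = 0.2128 + 0.16 = 0.3728
R_eff = 1/U_eff = 2.683 m²·K/W
Q = 9.97 × 17.2 / 2.683 = 63.92 W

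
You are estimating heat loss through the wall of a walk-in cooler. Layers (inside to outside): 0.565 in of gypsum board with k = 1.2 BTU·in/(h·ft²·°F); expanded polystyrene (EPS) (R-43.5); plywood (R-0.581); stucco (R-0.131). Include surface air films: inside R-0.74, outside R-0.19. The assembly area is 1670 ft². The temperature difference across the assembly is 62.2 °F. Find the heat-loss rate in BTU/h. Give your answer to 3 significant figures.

0.565/1.2 = 0.4708
R_total = 0.74 + 0.4708 + 43.5 + 0.581 + 0.131 + 0.19 = 45.61 ft²·°F·h/BTU
Q = A·ΔT/R = 1670 × 62.2 / 45.61 = 2277 BTU/h

2280 BTU/h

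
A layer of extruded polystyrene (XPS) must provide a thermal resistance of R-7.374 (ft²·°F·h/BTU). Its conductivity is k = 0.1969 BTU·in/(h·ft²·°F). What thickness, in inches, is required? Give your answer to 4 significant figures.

L = R × k = 7.374 × 0.1969 = 1.4519 in

1.452 in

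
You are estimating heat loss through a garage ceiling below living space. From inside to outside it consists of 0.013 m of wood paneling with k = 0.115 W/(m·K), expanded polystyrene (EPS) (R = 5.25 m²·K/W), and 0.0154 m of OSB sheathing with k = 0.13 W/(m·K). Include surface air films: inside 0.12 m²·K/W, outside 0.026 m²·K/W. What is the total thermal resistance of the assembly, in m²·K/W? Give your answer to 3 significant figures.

5.63 m²·K/W

0.013/0.115 = 0.113
0.0154/0.13 = 0.1185
R_total = 0.12 + 0.113 + 5.25 + 0.1185 + 0.026 = 5.628 m²·K/W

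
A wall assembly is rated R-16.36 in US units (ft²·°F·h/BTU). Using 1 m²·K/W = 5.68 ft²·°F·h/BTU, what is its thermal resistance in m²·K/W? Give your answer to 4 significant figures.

R_SI = 16.36/5.68 = 2.8803

2.880 m²·K/W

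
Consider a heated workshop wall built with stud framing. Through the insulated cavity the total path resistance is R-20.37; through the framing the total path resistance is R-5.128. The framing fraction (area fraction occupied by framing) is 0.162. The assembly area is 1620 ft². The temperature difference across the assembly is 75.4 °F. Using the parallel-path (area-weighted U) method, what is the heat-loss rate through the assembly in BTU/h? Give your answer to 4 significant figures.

8884 BTU/h

U_eff = 0.838/20.37 + 0.162/5.128 = 0.041139 + 0.031591 = 0.07273
R_eff = 1/U_eff = 13.749 ft²·°F·h/BTU
Q = 1620 × 75.4 / 13.749 = 8883.8 BTU/h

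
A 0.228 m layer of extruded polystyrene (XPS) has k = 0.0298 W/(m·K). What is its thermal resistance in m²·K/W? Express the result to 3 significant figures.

R = L/k = 0.228/0.0298 = 7.651 m²·K/W

7.65 m²·K/W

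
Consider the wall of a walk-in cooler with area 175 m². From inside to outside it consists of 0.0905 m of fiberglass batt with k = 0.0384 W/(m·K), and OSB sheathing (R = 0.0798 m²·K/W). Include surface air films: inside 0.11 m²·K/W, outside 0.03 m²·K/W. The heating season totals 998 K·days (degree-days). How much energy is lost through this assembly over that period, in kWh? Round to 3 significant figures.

0.0905/0.0384 = 2.357
R_total = 0.11 + 2.357 + 0.0798 + 0.03 = 2.577 m²·K/W
E = A × HDD × 24 / R / 1000 = 175 × 998 × 24 / 2.577 / 1000 = 1627 kWh

1630 kWh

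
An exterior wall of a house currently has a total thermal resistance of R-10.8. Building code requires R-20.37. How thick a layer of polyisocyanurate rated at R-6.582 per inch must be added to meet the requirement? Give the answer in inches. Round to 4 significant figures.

ΔR = 20.37 − 10.8 = 9.57 ft²·°F·h/BTU
L = ΔR / (R/in) = 9.57/6.582 = 1.454 in

1.454 in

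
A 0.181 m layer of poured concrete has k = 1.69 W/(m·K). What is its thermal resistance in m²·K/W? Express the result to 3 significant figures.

0.107 m²·K/W

R = L/k = 0.181/1.69 = 0.1071 m²·K/W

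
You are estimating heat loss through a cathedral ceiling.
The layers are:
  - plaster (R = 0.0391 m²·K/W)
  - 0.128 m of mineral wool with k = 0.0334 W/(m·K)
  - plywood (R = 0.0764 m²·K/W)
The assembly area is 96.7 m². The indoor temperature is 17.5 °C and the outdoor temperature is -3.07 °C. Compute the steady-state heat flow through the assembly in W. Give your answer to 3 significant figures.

0.128/0.0334 = 3.832
R_total = 0.0391 + 3.832 + 0.0764 = 3.948 m²·K/W
Q = A·ΔT/R = 96.7 × (17.5 − (-3.07)) / 3.948 = 503.9 W

504 W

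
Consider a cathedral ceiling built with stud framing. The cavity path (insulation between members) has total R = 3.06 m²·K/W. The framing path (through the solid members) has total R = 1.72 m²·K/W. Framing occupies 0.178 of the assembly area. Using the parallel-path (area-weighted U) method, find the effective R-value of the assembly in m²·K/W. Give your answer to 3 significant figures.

U_eff = 0.822/3.06 + 0.178/1.72 = 0.2686 + 0.1035 = 0.3721
R_eff = 1/U_eff = 2.687 m²·K/W

2.69 m²·K/W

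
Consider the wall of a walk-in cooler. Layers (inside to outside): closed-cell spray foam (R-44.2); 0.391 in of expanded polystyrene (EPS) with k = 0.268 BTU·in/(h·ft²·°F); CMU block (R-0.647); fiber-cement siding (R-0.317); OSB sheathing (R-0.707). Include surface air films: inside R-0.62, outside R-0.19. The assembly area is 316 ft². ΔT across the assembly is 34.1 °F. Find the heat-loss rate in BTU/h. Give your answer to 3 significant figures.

224 BTU/h

0.391/0.268 = 1.459
R_total = 0.62 + 44.2 + 1.459 + 0.647 + 0.317 + 0.707 + 0.19 = 48.14 ft²·°F·h/BTU
Q = A·ΔT/R = 316 × 34.1 / 48.14 = 223.8 BTU/h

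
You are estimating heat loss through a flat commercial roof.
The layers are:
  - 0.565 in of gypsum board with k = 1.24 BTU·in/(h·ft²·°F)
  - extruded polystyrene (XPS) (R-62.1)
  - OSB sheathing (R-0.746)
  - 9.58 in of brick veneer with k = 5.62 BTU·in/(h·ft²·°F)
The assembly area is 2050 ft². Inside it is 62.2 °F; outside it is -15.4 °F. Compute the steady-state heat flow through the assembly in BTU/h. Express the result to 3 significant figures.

0.565/1.24 = 0.4556
9.58/5.62 = 1.705
R_total = 0.4556 + 62.1 + 0.746 + 1.705 = 65.01 ft²·°F·h/BTU
Q = A·ΔT/R = 2050 × (62.2 − (-15.4)) / 65.01 = 2447 BTU/h

2450 BTU/h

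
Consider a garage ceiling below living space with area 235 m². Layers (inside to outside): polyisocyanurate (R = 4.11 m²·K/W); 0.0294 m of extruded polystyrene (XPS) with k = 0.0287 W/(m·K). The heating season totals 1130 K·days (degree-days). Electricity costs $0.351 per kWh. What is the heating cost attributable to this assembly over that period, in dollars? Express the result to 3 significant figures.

0.0294/0.0287 = 1.024
R_total = 4.11 + 1.024 = 5.134 m²·K/W
E = A × HDD × 24 / R / 1000 = 235 × 1130 × 24 / 5.134 / 1000 = 1241 kWh
Cost = 1241 × 0.351 = $435.7

436 dollars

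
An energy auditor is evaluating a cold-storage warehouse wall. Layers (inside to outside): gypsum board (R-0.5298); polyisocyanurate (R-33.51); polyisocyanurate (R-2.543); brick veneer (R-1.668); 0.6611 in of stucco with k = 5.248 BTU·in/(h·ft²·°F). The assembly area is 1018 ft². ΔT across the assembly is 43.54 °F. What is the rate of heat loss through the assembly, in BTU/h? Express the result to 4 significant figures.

0.6611/5.248 = 0.12597
R_total = 0.5298 + 33.51 + 2.543 + 1.668 + 0.12597 = 38.377 ft²·°F·h/BTU
Q = A·ΔT/R = 1018 × 43.54 / 38.377 = 1155 BTU/h

1155 BTU/h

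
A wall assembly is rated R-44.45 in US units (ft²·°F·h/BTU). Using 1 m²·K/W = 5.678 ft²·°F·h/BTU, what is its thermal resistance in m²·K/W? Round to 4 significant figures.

R_SI = 44.45/5.678 = 7.8285

7.828 m²·K/W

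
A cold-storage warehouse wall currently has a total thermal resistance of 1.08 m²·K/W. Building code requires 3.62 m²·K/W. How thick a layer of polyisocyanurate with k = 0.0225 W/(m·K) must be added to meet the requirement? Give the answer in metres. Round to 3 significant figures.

ΔR = 3.62 − 1.08 = 2.54 m²·K/W
L = ΔR × k = 2.54 × 0.0225 = 0.05715 m

0.0571 m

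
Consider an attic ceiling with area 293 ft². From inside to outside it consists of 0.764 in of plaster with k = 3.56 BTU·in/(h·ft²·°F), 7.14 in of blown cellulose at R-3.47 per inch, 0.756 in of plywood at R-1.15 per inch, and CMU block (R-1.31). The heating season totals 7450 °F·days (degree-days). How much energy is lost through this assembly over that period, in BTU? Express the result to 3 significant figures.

1930000 BTU

0.764/3.56 = 0.2146
7.14 × 3.47 = 24.78
0.756 × 1.15 = 0.8694
R_total = 0.2146 + 24.78 + 0.8694 + 1.31 = 27.17 ft²·°F·h/BTU
E = A × HDD × 24 / R = 293 × 7450 × 24 / 27.17 = 1928000 BTU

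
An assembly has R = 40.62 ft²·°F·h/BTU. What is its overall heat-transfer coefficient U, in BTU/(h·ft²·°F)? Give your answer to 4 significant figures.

0.02462 BTU/(h·ft²·°F)

U = 1/R = 1/40.62 = 0.024618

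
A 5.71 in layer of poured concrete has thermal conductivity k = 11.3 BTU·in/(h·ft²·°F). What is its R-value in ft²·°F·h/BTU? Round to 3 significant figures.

0.505 ft²·°F·h/BTU

R = L/k = 5.71/11.3 = 0.5053 ft²·°F·h/BTU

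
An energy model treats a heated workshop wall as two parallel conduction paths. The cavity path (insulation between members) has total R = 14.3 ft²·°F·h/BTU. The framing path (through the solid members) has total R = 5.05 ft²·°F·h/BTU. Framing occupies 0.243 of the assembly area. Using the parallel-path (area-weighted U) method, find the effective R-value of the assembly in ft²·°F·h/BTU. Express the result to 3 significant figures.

9.90 ft²·°F·h/BTU

U_eff = 0.757/14.3 + 0.243/5.05 = 0.05294 + 0.04812 = 0.1011
R_eff = 1/U_eff = 9.896 ft²·°F·h/BTU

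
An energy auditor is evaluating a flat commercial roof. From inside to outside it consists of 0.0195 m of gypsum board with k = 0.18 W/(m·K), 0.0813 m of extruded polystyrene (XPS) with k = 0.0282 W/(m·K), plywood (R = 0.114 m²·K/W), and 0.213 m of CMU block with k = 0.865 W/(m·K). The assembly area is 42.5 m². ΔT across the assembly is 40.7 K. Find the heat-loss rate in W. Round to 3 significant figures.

516 W

0.0195/0.18 = 0.1083
0.0813/0.0282 = 2.883
0.213/0.865 = 0.2462
R_total = 0.1083 + 2.883 + 0.114 + 0.2462 = 3.352 m²·K/W
Q = A·ΔT/R = 42.5 × 40.7 / 3.352 = 516.1 W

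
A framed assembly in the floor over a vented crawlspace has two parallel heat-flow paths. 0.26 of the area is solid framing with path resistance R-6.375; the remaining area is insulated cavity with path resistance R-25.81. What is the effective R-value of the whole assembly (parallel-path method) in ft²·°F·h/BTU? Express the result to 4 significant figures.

14.40 ft²·°F·h/BTU

U_eff = 0.74/25.81 + 0.26/6.375 = 0.028671 + 0.040784 = 0.069455
R_eff = 1/U_eff = 14.398 ft²·°F·h/BTU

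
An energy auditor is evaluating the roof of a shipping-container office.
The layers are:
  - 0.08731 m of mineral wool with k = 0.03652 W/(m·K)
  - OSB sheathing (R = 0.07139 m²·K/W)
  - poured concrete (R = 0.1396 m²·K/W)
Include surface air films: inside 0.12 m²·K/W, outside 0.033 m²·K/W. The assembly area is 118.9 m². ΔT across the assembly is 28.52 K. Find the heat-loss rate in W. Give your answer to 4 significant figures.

0.08731/0.03652 = 2.3907
R_total = 0.12 + 2.3907 + 0.07139 + 0.1396 + 0.033 = 2.7547 m²·K/W
Q = A·ΔT/R = 118.9 × 28.52 / 2.7547 = 1231 W

1231 W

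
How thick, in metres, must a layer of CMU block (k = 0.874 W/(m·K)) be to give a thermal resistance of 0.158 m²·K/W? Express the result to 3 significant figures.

L = R·k = 0.158 × 0.874 = 0.1381 m

0.138 m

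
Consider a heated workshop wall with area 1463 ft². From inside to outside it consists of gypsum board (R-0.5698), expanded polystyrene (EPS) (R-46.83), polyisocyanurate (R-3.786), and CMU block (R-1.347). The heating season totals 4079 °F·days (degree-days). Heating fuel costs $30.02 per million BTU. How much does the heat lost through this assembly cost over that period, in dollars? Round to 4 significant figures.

81.84 dollars

R_total = 0.5698 + 46.83 + 3.786 + 1.347 = 52.533 ft²·°F·h/BTU
E = A × HDD × 24 / R = 1463 × 4079 × 24 / 52.533 = 2726300 BTU
Cost = 2726300/10⁶ × 30.02 = $81.844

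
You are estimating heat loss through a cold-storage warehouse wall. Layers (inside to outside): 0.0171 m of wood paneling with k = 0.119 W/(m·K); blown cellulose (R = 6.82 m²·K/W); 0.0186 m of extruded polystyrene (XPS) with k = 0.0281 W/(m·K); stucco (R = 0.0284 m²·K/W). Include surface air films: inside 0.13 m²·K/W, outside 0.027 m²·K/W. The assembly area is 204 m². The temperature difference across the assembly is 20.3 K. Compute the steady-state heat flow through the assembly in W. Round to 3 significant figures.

0.0171/0.119 = 0.1437
0.0186/0.0281 = 0.6619
R_total = 0.13 + 0.1437 + 6.82 + 0.6619 + 0.0284 + 0.027 = 7.811 m²·K/W
Q = A·ΔT/R = 204 × 20.3 / 7.811 = 530.2 W

530 W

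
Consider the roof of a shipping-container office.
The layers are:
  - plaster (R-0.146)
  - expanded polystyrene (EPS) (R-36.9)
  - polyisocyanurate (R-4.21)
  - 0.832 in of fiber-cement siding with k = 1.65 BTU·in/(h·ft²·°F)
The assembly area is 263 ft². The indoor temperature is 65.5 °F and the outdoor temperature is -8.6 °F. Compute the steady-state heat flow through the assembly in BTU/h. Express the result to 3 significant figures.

467 BTU/h

0.832/1.65 = 0.5042
R_total = 0.146 + 36.9 + 4.21 + 0.5042 = 41.76 ft²·°F·h/BTU
Q = A·ΔT/R = 263 × (65.5 − (-8.6)) / 41.76 = 466.7 BTU/h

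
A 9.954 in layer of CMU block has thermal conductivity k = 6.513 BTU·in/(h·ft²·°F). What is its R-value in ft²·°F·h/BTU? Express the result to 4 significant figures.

R = L/k = 9.954/6.513 = 1.5283 ft²·°F·h/BTU

1.528 ft²·°F·h/BTU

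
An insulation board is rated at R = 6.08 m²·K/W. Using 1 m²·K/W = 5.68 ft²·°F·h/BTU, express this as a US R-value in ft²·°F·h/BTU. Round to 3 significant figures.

34.5 ft²·°F·h/BTU

R_US = 6.08 × 5.68 = 34.53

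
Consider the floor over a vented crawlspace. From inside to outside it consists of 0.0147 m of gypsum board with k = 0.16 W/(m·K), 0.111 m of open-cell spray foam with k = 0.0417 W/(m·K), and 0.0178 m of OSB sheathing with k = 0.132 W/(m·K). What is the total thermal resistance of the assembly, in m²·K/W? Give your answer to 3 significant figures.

0.0147/0.16 = 0.09187
0.111/0.0417 = 2.662
0.0178/0.132 = 0.1348
R_total = 0.09187 + 2.662 + 0.1348 = 2.889 m²·K/W

2.89 m²·K/W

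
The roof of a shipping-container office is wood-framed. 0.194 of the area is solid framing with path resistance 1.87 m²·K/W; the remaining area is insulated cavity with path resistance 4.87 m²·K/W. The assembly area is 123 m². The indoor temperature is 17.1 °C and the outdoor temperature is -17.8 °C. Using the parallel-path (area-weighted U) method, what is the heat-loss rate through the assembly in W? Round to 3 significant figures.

U_eff = 0.806/4.87 + 0.194/1.87 = 0.1655 + 0.1037 = 0.2692
R_eff = 1/U_eff = 3.714 m²·K/W
Q = 123 × (17.1 − (-17.8)) / 3.714 = 1156 W

1160 W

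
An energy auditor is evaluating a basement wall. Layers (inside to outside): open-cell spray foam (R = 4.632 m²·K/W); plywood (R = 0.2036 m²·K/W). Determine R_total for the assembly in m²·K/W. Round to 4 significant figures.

4.836 m²·K/W

R_total = 4.632 + 0.2036 = 4.8356 m²·K/W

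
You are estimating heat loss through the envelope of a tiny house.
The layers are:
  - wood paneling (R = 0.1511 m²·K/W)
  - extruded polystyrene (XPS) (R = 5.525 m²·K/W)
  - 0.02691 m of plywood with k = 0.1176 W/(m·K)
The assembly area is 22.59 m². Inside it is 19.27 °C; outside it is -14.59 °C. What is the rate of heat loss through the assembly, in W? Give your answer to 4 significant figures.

129.5 W

0.02691/0.1176 = 0.22883
R_total = 0.1511 + 5.525 + 0.22883 = 5.9049 m²·K/W
Q = A·ΔT/R = 22.59 × (19.27 − (-14.59)) / 5.9049 = 129.54 W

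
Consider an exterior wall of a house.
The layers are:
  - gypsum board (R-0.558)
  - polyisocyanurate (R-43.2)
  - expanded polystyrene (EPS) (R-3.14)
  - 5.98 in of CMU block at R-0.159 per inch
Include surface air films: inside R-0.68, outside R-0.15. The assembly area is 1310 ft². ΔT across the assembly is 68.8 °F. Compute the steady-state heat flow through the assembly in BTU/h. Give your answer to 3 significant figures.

1850 BTU/h

5.98 × 0.159 = 0.9508
R_total = 0.68 + 0.558 + 43.2 + 3.14 + 0.9508 + 0.15 = 48.68 ft²·°F·h/BTU
Q = A·ΔT/R = 1310 × 68.8 / 48.68 = 1851 BTU/h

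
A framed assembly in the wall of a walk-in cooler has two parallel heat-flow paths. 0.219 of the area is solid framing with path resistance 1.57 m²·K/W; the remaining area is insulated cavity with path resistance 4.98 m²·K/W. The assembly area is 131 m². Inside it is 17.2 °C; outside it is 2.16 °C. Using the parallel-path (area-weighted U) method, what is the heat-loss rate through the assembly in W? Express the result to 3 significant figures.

U_eff = 0.781/4.98 + 0.219/1.57 = 0.1568 + 0.1395 = 0.2963
R_eff = 1/U_eff = 3.375 m²·K/W
Q = 131 × (17.2 − 2.16) / 3.375 = 583.8 W

584 W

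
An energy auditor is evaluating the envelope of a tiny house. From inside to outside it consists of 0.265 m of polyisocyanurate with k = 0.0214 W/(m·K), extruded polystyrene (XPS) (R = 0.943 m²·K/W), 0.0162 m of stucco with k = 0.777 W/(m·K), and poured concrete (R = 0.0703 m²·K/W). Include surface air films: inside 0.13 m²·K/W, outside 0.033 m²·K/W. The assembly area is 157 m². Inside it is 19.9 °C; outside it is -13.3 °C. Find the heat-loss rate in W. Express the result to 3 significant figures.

384 W

0.265/0.0214 = 12.38
0.0162/0.777 = 0.02085
R_total = 0.13 + 12.38 + 0.943 + 0.02085 + 0.0703 + 0.033 = 13.58 m²·K/W
Q = A·ΔT/R = 157 × (19.9 − (-13.3)) / 13.58 = 383.8 W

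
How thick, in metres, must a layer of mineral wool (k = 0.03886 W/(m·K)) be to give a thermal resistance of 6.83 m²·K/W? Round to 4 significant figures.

0.2654 m

L = R·k = 6.83 × 0.03886 = 0.26541 m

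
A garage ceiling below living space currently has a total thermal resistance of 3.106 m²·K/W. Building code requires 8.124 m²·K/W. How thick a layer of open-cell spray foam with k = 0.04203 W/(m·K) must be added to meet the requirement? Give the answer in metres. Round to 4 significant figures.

ΔR = 8.124 − 3.106 = 5.018 m²·K/W
L = ΔR × k = 5.018 × 0.04203 = 0.21091 m

0.2109 m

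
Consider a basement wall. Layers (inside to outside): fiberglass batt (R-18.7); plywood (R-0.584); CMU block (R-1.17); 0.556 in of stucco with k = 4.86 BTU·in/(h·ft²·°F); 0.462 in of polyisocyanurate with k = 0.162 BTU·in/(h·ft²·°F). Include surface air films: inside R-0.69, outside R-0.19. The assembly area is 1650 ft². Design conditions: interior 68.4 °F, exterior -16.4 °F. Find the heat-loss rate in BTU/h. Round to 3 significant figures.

0.556/4.86 = 0.1144
0.462/0.162 = 2.852
R_total = 0.69 + 18.7 + 0.584 + 1.17 + 0.1144 + 2.852 + 0.19 = 24.3 ft²·°F·h/BTU
Q = A·ΔT/R = 1650 × (68.4 − (-16.4)) / 24.3 = 5758 BTU/h

5760 BTU/h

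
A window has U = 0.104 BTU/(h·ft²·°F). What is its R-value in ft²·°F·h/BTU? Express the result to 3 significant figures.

9.62 ft²·°F·h/BTU

R = 1/U = 1/0.104 = 9.615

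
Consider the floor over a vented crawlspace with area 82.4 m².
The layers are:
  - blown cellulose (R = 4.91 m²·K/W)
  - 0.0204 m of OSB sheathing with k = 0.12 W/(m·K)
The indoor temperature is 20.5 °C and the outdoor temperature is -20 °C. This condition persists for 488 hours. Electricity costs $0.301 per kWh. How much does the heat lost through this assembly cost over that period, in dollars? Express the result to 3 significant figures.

96.5 dollars

0.0204/0.12 = 0.17
R_total = 4.91 + 0.17 = 5.08 m²·K/W
Q = 82.4 × (20.5 − (-20)) / 5.08 = 656.9 W
E = 656.9 W × 488 h / 1000 = 320.6 kWh
Cost = 320.6 × 0.301 = $96.5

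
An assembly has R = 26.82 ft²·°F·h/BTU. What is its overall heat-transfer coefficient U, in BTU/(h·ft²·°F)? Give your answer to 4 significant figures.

0.03729 BTU/(h·ft²·°F)

U = 1/R = 1/26.82 = 0.037286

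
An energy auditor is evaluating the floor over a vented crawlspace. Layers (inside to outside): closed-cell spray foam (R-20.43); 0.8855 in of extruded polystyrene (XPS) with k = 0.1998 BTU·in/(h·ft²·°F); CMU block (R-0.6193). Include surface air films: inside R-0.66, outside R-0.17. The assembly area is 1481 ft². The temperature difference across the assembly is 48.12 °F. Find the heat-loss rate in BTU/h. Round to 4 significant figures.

2709 BTU/h

0.8855/0.1998 = 4.4319
R_total = 0.66 + 20.43 + 4.4319 + 0.6193 + 0.17 = 26.311 ft²·°F·h/BTU
Q = A·ΔT/R = 1481 × 48.12 / 26.311 = 2708.6 BTU/h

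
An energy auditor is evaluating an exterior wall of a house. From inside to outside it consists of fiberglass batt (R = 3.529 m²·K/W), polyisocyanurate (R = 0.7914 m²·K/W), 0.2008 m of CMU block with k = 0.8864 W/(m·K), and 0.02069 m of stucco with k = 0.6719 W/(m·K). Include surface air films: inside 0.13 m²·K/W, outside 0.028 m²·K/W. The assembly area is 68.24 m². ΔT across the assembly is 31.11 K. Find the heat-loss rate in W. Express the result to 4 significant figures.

448.3 W

0.2008/0.8864 = 0.22653
0.02069/0.6719 = 0.030793
R_total = 0.13 + 3.529 + 0.7914 + 0.22653 + 0.030793 + 0.028 = 4.7357 m²·K/W
Q = A·ΔT/R = 68.24 × 31.11 / 4.7357 = 448.28 W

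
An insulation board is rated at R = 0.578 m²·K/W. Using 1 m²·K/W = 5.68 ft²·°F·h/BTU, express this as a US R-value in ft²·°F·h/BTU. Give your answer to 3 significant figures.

3.28 ft²·°F·h/BTU

R_US = 0.578 × 5.68 = 3.283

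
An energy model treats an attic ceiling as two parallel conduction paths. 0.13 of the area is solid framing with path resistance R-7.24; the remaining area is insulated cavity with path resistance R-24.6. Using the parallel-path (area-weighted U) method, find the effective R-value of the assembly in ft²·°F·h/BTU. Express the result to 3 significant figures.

U_eff = 0.87/24.6 + 0.13/7.24 = 0.03537 + 0.01796 = 0.05332
R_eff = 1/U_eff = 18.75 ft²·°F·h/BTU

18.8 ft²·°F·h/BTU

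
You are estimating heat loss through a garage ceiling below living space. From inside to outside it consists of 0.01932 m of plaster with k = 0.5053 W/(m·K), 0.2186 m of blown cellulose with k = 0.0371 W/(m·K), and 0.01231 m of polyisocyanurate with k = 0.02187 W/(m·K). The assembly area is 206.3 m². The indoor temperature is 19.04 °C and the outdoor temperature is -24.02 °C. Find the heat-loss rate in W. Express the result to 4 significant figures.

1368 W

0.01932/0.5053 = 0.038235
0.2186/0.0371 = 5.8922
0.01231/0.02187 = 0.56287
R_total = 0.038235 + 5.8922 + 0.56287 = 6.4933 m²·K/W
Q = A·ΔT/R = 206.3 × (19.04 − (-24.02)) / 6.4933 = 1368.1 W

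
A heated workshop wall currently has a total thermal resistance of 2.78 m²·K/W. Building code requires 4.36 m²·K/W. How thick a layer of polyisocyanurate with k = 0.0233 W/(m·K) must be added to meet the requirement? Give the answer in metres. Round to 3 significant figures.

ΔR = 4.36 − 2.78 = 1.58 m²·K/W
L = ΔR × k = 1.58 × 0.0233 = 0.03681 m

0.0368 m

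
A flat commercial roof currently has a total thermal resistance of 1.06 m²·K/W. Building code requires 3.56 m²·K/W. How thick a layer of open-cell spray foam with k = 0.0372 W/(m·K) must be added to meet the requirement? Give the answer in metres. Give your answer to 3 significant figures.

0.0930 m

ΔR = 3.56 − 1.06 = 2.5 m²·K/W
L = ΔR × k = 2.5 × 0.0372 = 0.093 m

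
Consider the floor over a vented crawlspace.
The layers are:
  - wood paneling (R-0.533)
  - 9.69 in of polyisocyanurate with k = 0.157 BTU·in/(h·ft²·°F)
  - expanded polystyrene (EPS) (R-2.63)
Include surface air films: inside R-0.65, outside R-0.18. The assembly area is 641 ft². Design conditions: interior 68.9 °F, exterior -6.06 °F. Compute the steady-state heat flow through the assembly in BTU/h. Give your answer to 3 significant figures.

731 BTU/h

9.69/0.157 = 61.72
R_total = 0.65 + 0.533 + 61.72 + 2.63 + 0.18 = 65.71 ft²·°F·h/BTU
Q = A·ΔT/R = 641 × (68.9 − (-6.06)) / 65.71 = 731.2 BTU/h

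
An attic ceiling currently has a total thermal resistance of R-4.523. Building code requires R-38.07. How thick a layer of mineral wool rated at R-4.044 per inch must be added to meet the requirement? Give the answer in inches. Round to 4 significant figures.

8.295 in

ΔR = 38.07 − 4.523 = 33.547 ft²·°F·h/BTU
L = ΔR / (R/in) = 33.547/4.044 = 8.2955 in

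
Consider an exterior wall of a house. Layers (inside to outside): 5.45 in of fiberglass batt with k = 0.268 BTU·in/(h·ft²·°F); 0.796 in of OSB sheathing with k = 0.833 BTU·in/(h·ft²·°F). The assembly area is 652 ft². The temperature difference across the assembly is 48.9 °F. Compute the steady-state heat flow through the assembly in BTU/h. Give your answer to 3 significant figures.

1500 BTU/h

5.45/0.268 = 20.34
0.796/0.833 = 0.9556
R_total = 20.34 + 0.9556 = 21.29 ft²·°F·h/BTU
Q = A·ΔT/R = 652 × 48.9 / 21.29 = 1497 BTU/h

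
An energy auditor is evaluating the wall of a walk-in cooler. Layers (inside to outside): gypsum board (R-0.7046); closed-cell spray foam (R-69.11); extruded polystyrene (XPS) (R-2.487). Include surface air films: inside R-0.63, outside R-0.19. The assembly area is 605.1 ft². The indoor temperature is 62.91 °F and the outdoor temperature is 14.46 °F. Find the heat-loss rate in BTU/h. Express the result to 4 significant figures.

400.9 BTU/h

R_total = 0.63 + 0.7046 + 69.11 + 2.487 + 0.19 = 73.122 ft²·°F·h/BTU
Q = A·ΔT/R = 605.1 × (62.91 − 14.46) / 73.122 = 400.94 BTU/h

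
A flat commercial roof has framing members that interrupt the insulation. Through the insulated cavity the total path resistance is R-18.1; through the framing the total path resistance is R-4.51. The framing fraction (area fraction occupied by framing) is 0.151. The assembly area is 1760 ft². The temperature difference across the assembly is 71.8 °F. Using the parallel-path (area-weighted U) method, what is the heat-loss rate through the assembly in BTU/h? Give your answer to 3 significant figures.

10200 BTU/h

U_eff = 0.849/18.1 + 0.151/4.51 = 0.04691 + 0.03348 = 0.08039
R_eff = 1/U_eff = 12.44 ft²·°F·h/BTU
Q = 1760 × 71.8 / 12.44 = 10160 BTU/h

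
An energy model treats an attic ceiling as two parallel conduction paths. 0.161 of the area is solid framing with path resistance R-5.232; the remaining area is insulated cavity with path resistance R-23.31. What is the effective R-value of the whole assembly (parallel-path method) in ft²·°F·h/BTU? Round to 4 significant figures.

14.98 ft²·°F·h/BTU

U_eff = 0.839/23.31 + 0.161/5.232 = 0.035993 + 0.030772 = 0.066765
R_eff = 1/U_eff = 14.978 ft²·°F·h/BTU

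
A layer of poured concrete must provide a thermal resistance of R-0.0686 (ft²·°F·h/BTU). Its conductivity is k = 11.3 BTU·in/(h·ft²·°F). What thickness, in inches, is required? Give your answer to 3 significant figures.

0.775 in

L = R × k = 0.0686 × 11.3 = 0.7752 in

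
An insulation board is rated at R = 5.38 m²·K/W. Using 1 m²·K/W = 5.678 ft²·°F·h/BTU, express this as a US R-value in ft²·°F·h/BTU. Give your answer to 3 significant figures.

R_US = 5.38 × 5.678 = 30.55

30.5 ft²·°F·h/BTU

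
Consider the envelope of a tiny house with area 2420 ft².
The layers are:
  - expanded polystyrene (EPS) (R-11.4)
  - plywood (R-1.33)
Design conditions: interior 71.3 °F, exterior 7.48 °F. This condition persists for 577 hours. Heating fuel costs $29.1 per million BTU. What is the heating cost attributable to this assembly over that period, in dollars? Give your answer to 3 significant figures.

R_total = 11.4 + 1.33 = 12.73 ft²·°F·h/BTU
Q = 2420 × (71.3 − 7.48) / 12.73 = 12130 BTU/h
E = 12130 × 577 = 7000000 BTU
Cost = 7000000/10⁶ × 29.1 = $203.7

204 dollars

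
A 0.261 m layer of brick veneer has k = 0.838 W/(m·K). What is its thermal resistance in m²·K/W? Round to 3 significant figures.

0.311 m²·K/W

R = L/k = 0.261/0.838 = 0.3115 m²·K/W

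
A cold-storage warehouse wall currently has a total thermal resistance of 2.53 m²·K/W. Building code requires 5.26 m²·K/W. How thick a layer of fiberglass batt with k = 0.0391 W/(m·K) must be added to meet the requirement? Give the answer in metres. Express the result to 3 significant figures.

ΔR = 5.26 − 2.53 = 2.73 m²·K/W
L = ΔR × k = 2.73 × 0.0391 = 0.1067 m

0.107 m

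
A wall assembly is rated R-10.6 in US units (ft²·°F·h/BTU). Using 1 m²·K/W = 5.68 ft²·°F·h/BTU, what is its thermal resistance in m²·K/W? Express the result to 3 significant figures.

R_SI = 10.6/5.68 = 1.866

1.87 m²·K/W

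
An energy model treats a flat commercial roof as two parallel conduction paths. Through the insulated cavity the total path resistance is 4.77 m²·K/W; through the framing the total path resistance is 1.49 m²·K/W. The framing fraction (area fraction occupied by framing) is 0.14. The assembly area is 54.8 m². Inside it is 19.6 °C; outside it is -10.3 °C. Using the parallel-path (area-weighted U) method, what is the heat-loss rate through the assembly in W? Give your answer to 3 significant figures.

449 W

U_eff = 0.86/4.77 + 0.14/1.49 = 0.1803 + 0.09396 = 0.2743
R_eff = 1/U_eff = 3.646 m²·K/W
Q = 54.8 × (19.6 − (-10.3)) / 3.646 = 449.4 W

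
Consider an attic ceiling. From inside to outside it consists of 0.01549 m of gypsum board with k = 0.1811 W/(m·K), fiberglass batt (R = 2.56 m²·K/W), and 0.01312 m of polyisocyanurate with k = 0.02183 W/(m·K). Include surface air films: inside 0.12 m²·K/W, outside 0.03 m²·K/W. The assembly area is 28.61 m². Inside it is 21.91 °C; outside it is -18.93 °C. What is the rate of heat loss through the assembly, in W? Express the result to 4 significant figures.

344.0 W

0.01549/0.1811 = 0.085533
0.01312/0.02183 = 0.60101
R_total = 0.12 + 0.085533 + 2.56 + 0.60101 + 0.03 = 3.3965 m²·K/W
Q = A·ΔT/R = 28.61 × (21.91 − (-18.93)) / 3.3965 = 344.01 W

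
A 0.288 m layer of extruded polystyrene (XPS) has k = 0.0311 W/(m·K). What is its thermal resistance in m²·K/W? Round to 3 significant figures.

R = L/k = 0.288/0.0311 = 9.26 m²·K/W

9.26 m²·K/W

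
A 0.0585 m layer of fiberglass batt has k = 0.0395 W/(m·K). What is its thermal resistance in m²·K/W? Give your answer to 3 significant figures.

1.48 m²·K/W

R = L/k = 0.0585/0.0395 = 1.481 m²·K/W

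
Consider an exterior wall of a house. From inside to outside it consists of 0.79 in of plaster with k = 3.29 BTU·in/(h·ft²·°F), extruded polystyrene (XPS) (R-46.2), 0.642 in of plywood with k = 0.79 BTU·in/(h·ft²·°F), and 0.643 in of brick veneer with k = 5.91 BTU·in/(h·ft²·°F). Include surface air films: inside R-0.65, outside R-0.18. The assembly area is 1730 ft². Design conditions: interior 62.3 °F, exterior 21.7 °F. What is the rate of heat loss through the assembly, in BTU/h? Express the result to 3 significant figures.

1460 BTU/h

0.79/3.29 = 0.2401
0.642/0.79 = 0.8127
0.643/5.91 = 0.1088
R_total = 0.65 + 0.2401 + 46.2 + 0.8127 + 0.1088 + 0.18 = 48.19 ft²·°F·h/BTU
Q = A·ΔT/R = 1730 × (62.3 − 21.7) / 48.19 = 1457 BTU/h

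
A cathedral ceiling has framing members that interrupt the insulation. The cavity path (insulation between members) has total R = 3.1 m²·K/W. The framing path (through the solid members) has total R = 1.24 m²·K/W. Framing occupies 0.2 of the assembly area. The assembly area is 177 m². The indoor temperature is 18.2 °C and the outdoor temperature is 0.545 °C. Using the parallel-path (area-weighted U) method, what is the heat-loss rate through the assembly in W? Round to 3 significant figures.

1310 W

U_eff = 0.8/3.1 + 0.2/1.24 = 0.2581 + 0.1613 = 0.4194
R_eff = 1/U_eff = 2.385 m²·K/W
Q = 177 × (18.2 − 0.545) / 2.385 = 1310 W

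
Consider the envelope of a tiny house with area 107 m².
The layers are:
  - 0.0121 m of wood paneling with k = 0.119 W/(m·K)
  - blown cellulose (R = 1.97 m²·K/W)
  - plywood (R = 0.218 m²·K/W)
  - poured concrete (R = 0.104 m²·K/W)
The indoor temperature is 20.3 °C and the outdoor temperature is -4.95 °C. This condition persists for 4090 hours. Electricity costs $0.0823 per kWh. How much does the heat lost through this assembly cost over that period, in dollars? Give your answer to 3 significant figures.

380 dollars

0.0121/0.119 = 0.1017
R_total = 0.1017 + 1.97 + 0.218 + 0.104 = 2.394 m²·K/W
Q = 107 × (20.3 − (-4.95)) / 2.394 = 1129 W
E = 1129 W × 4090 h / 1000 = 4616 kWh
Cost = 4616 × 0.0823 = $379.9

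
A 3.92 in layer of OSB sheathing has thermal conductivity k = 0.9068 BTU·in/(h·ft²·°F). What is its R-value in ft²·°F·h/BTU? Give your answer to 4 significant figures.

R = L/k = 3.92/0.9068 = 4.3229 ft²·°F·h/BTU

4.323 ft²·°F·h/BTU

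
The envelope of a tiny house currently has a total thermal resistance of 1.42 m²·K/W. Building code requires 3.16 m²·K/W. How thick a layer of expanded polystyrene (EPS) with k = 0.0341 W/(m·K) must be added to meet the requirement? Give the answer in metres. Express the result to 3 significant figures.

ΔR = 3.16 − 1.42 = 1.74 m²·K/W
L = ΔR × k = 1.74 × 0.0341 = 0.05933 m

0.0593 m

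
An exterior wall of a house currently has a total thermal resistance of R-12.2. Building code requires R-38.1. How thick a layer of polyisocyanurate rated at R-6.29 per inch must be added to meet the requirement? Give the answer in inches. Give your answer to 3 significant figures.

4.12 in

ΔR = 38.1 − 12.2 = 25.9 ft²·°F·h/BTU
L = ΔR / (R/in) = 25.9/6.29 = 4.118 in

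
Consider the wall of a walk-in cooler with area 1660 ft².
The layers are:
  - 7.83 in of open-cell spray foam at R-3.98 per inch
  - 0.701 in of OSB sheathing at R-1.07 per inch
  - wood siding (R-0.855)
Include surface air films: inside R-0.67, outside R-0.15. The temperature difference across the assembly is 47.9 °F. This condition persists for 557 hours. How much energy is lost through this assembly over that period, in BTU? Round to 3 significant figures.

7.83 × 3.98 = 31.16
0.701 × 1.07 = 0.7501
R_total = 0.67 + 31.16 + 0.7501 + 0.855 + 0.15 = 33.59 ft²·°F·h/BTU
Q = 1660 × 47.9 / 33.59 = 2367 BTU/h
E = 2367 × 557 = 1319000 BTU

1320000 BTU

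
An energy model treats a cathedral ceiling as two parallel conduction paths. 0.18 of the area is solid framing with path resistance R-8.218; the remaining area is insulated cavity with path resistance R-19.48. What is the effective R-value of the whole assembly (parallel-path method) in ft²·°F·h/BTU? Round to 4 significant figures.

U_eff = 0.82/19.48 + 0.18/8.218 = 0.042094 + 0.021903 = 0.063998
R_eff = 1/U_eff = 15.626 ft²·°F·h/BTU

15.63 ft²·°F·h/BTU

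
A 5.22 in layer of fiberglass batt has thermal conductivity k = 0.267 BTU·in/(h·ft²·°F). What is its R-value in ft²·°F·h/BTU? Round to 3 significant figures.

R = L/k = 5.22/0.267 = 19.55 ft²·°F·h/BTU

19.6 ft²·°F·h/BTU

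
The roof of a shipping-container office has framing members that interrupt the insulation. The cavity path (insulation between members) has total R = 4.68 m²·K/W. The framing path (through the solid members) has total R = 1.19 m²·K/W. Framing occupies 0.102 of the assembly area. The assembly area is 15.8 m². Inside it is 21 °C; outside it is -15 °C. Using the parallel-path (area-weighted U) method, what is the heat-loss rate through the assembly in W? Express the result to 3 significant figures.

U_eff = 0.898/4.68 + 0.102/1.19 = 0.1919 + 0.08571 = 0.2776
R_eff = 1/U_eff = 3.602 m²·K/W
Q = 15.8 × (21 − (-15)) / 3.602 = 157.9 W

158 W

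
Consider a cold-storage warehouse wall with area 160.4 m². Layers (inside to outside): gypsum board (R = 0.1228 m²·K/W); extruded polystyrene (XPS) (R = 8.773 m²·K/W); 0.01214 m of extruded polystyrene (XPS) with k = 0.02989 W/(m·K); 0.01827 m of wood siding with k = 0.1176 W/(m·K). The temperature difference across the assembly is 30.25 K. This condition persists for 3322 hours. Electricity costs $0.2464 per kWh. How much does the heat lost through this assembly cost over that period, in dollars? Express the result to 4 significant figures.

420.0 dollars

0.01214/0.02989 = 0.40616
0.01827/0.1176 = 0.15536
R_total = 0.1228 + 8.773 + 0.40616 + 0.15536 = 9.4573 m²·K/W
Q = 160.4 × 30.25 / 9.4573 = 513.05 W
E = 513.05 W × 3322 h / 1000 = 1704.4 kWh
Cost = 1704.4 × 0.2464 = $419.95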